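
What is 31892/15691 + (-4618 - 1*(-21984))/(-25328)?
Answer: 15743255/11688872 ≈ 1.3469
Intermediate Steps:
31892/15691 + (-4618 - 1*(-21984))/(-25328) = 31892*(1/15691) + (-4618 + 21984)*(-1/25328) = 1876/923 + 17366*(-1/25328) = 1876/923 - 8683/12664 = 15743255/11688872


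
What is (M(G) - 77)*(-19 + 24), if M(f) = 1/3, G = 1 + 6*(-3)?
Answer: -1150/3 ≈ -383.33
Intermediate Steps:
G = -17 (G = 1 - 18 = -17)
M(f) = ⅓
(M(G) - 77)*(-19 + 24) = (⅓ - 77)*(-19 + 24) = -230/3*5 = -1150/3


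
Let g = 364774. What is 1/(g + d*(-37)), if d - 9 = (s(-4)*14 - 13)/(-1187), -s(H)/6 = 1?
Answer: 1187/432587878 ≈ 2.7440e-6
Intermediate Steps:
s(H) = -6 (s(H) = -6*1 = -6)
d = 10780/1187 (d = 9 + (-6*14 - 13)/(-1187) = 9 + (-84 - 13)*(-1/1187) = 9 - 97*(-1/1187) = 9 + 97/1187 = 10780/1187 ≈ 9.0817)
1/(g + d*(-37)) = 1/(364774 + (10780/1187)*(-37)) = 1/(364774 - 398860/1187) = 1/(432587878/1187) = 1187/432587878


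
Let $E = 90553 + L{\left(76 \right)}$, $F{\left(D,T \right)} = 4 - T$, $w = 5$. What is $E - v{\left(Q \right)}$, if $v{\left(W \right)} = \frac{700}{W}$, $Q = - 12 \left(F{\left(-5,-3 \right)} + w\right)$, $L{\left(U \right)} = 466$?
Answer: $\frac{3276859}{36} \approx 91024.0$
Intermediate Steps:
$E = 91019$ ($E = 90553 + 466 = 91019$)
$Q = -144$ ($Q = - 12 \left(\left(4 - -3\right) + 5\right) = - 12 \left(\left(4 + 3\right) + 5\right) = - 12 \left(7 + 5\right) = \left(-12\right) 12 = -144$)
$E - v{\left(Q \right)} = 91019 - \frac{700}{-144} = 91019 - 700 \left(- \frac{1}{144}\right) = 91019 - - \frac{175}{36} = 91019 + \frac{175}{36} = \frac{3276859}{36}$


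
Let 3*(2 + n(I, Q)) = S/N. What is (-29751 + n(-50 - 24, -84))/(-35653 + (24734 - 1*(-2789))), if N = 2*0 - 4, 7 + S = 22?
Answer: 119017/32520 ≈ 3.6598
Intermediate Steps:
S = 15 (S = -7 + 22 = 15)
N = -4 (N = 0 - 4 = -4)
n(I, Q) = -13/4 (n(I, Q) = -2 + (15/(-4))/3 = -2 + (15*(-1/4))/3 = -2 + (1/3)*(-15/4) = -2 - 5/4 = -13/4)
(-29751 + n(-50 - 24, -84))/(-35653 + (24734 - 1*(-2789))) = (-29751 - 13/4)/(-35653 + (24734 - 1*(-2789))) = -119017/(4*(-35653 + (24734 + 2789))) = -119017/(4*(-35653 + 27523)) = -119017/4/(-8130) = -119017/4*(-1/8130) = 119017/32520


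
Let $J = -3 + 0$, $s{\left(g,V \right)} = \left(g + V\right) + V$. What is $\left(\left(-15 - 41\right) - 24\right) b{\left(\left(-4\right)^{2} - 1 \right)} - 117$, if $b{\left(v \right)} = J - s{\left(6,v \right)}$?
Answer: $3003$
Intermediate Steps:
$s{\left(g,V \right)} = g + 2 V$ ($s{\left(g,V \right)} = \left(V + g\right) + V = g + 2 V$)
$J = -3$
$b{\left(v \right)} = -9 - 2 v$ ($b{\left(v \right)} = -3 - \left(6 + 2 v\right) = -9 - 2 v$)
$\left(\left(-15 - 41\right) - 24\right) b{\left(\left(-4\right)^{2} - 1 \right)} - 117 = \left(\left(-15 - 41\right) - 24\right) \left(-9 - 2 \left(\left(-4\right)^{2} - 1\right)\right) - 117 = \left(-56 - 24\right) \left(-9 - 2 \left(16 - 1\right)\right) - 117 = - 80 \left(-9 - 30\right) - 117 = \left(-80\right) \left(-39\right) - 117 = 3120 - 117 = 3003$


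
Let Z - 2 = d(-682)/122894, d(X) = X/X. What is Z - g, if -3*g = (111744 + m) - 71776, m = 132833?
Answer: 21236943461/368682 ≈ 57602.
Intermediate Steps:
d(X) = 1
g = -172801/3 (g = -((111744 + 132833) - 71776)/3 = -(244577 - 71776)/3 = -⅓*172801 = -172801/3 ≈ -57600.)
Z = 245789/122894 (Z = 2 + 1/122894 = 245789/122894 ≈ 2.0000)
Z - g = 245789/122894 - 1*(-172801/3) = 245789/122894 + 172801/3 = 21236943461/368682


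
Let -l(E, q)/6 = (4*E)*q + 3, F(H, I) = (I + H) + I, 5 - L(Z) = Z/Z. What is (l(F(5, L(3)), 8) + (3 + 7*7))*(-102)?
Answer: 251124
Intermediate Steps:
L(Z) = 4 (L(Z) = 5 - Z/Z = 5 - 1*1 = 5 - 1 = 4)
F(H, I) = H + 2*I (F(H, I) = (H + I) + I = H + 2*I)
l(E, q) = -18 - 24*E*q (l(E, q) = -6*((4*E)*q + 3) = -6*(4*E*q + 3) = -6*(3 + 4*E*q) = -18 - 24*E*q)
(l(F(5, L(3)), 8) + (3 + 7*7))*(-102) = ((-18 - 24*(5 + 2*4)*8) + (3 + 7*7))*(-102) = ((-18 - 24*(5 + 8)*8) + (3 + 49))*(-102) = ((-18 - 24*13*8) + 52)*(-102) = ((-18 - 2496) + 52)*(-102) = (-2514 + 52)*(-102) = -2462*(-102) = 251124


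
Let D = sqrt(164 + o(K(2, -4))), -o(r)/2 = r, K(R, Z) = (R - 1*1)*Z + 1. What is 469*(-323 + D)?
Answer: -151487 + 469*sqrt(170) ≈ -1.4537e+5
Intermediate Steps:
K(R, Z) = 1 + Z*(-1 + R) (K(R, Z) = (R - 1)*Z + 1 = (-1 + R)*Z + 1 = Z*(-1 + R) + 1 = 1 + Z*(-1 + R))
o(r) = -2*r
D = sqrt(170) (D = sqrt(164 - 2*(1 - 1*(-4) + 2*(-4))) = sqrt(164 - 2*(1 + 4 - 8)) = sqrt(164 - 2*(-3)) = sqrt(164 + 6) = sqrt(170) ≈ 13.038)
469*(-323 + D) = 469*(-323 + sqrt(170)) = -151487 + 469*sqrt(170)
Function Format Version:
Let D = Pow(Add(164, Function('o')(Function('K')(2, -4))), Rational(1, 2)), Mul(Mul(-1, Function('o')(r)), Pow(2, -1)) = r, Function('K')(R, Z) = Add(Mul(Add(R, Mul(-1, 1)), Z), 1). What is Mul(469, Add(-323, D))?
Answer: Add(-151487, Mul(469, Pow(170, Rational(1, 2)))) ≈ -1.4537e+5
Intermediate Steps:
Function('K')(R, Z) = Add(1, Mul(Z, Add(-1, R))) (Function('K')(R, Z) = Add(Mul(Add(R, -1), Z), 1) = Add(Mul(Add(-1, R), Z), 1) = Add(Mul(Z, Add(-1, R)), 1) = Add(1, Mul(Z, Add(-1, R))))
Function('o')(r) = Mul(-2, r)
D = Pow(170, Rational(1, 2)) (D = Pow(Add(164, Mul(-2, Add(1, Mul(-1, -4), Mul(2, -4)))), Rational(1, 2)) = Pow(Add(164, Mul(-2, Add(1, 4, -8))), Rational(1, 2)) = Pow(Add(164, Mul(-2, -3)), Rational(1, 2)) = Pow(Add(164, 6), Rational(1, 2)) = Pow(170, Rational(1, 2)) ≈ 13.038)
Mul(469, Add(-323, D)) = Mul(469, Add(-323, Pow(170, Rational(1, 2)))) = Add(-151487, Mul(469, Pow(170, Rational(1, 2))))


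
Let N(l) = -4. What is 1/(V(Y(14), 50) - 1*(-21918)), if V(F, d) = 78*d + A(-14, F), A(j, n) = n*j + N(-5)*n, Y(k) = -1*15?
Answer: 1/26088 ≈ 3.8332e-5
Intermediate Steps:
Y(k) = -15
A(j, n) = -4*n + j*n (A(j, n) = n*j - 4*n = j*n - 4*n = -4*n + j*n)
V(F, d) = -18*F + 78*d (V(F, d) = 78*d + F*(-4 - 14) = 78*d + F*(-18) = 78*d - 18*F = -18*F + 78*d)
1/(V(Y(14), 50) - 1*(-21918)) = 1/((-18*(-15) + 78*50) - 1*(-21918)) = 1/((270 + 3900) + 21918) = 1/(4170 + 21918) = 1/26088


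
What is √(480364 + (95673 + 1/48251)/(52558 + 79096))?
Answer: √4846094431339120424751230/3176218577 ≈ 693.08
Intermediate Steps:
√(480364 + (95673 + 1/48251)/(52558 + 79096)) = √(480364 + (95673 + 1/48251)/131654) = √(480364 + (4616317924/48251)*(1/131654)) = √(480364 + 2308158962/3176218577) = √(1525743368680990/3176218577) = √4846094431339120424751230/3176218577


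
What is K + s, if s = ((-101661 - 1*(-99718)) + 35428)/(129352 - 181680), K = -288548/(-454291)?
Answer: -112794391/23772139448 ≈ -0.0047448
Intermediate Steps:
K = 288548/454291 (K = -288548*(-1/454291) = 288548/454291 ≈ 0.63516)
s = -33485/52328 (s = ((-101661 + 99718) + 35428)/(-52328) = (-1943 + 35428)*(-1/52328) = 33485*(-1/52328) = -33485/52328 ≈ -0.63991)
K + s = 288548/454291 - 33485/52328 = -112794391/23772139448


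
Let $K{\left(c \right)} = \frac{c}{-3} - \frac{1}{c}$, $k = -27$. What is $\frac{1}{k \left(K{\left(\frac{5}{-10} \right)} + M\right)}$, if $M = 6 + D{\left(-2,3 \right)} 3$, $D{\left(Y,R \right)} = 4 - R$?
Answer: $- \frac{2}{603} \approx -0.0033167$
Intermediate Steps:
$K{\left(c \right)} = - \frac{1}{c} - \frac{c}{3}$ ($K{\left(c \right)} = c \left(- \frac{1}{3}\right) - \frac{1}{c} = - \frac{c}{3} - \frac{1}{c} = - \frac{1}{c} - \frac{c}{3}$)
$M = 9$ ($M = 6 + \left(4 - 3\right) 3 = 6 + 1 \cdot 3 = 6 + 3 = 9$)
$\frac{1}{k \left(K{\left(\frac{5}{-10} \right)} + M\right)} = \frac{1}{\left(-27\right) \left(\left(- \frac{1}{5 \frac{1}{-10}} - \frac{5 \frac{1}{-10}}{3}\right) + 9\right)} = \frac{1}{\left(-27\right) \left(\left(- \frac{1}{5 \left(- \frac{1}{10}\right)} - \frac{5 \left(- \frac{1}{10}\right)}{3}\right) + 9\right)} = \frac{1}{\left(-27\right) \left(\left(- \frac{1}{- \frac{1}{2}} - - \frac{1}{6}\right) + 9\right)} = \frac{1}{\left(-27\right) \left(\left(\left(-1\right) \left(-2\right) + \frac{1}{6}\right) + 9\right)} = \frac{1}{\left(-27\right) \left(\left(2 + \frac{1}{6}\right) + 9\right)} = \frac{1}{\left(-27\right) \left(\frac{13}{6} + 9\right)} = \frac{1}{\left(-27\right) \frac{67}{6}} = \frac{1}{- \frac{603}{2}} = - \frac{2}{603}$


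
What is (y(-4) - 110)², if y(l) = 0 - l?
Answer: 11236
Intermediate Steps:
y(l) = -l
(y(-4) - 110)² = (-1*(-4) - 110)² = (4 - 110)² = (-106)² = 11236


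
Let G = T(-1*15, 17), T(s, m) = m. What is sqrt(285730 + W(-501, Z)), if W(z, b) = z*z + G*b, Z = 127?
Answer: sqrt(538890) ≈ 734.09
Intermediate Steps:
G = 17
W(z, b) = z**2 + 17*b (W(z, b) = z*z + 17*b = z**2 + 17*b)
sqrt(285730 + W(-501, Z)) = sqrt(285730 + ((-501)**2 + 17*127)) = sqrt(285730 + (251001 + 2159)) = sqrt(285730 + 253160) = sqrt(538890)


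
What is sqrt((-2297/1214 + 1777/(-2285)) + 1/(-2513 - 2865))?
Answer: I*sqrt(37139490626459877905)/3729629555 ≈ 1.634*I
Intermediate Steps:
sqrt((-2297/1214 + 1777/(-2285)) + 1/(-2513 - 2865)) = sqrt((-2297*1/1214 + 1777*(-1/2285)) + 1/(-5378)) = sqrt((-2297/1214 - 1777/2285) - 1/5378) = sqrt(-7405923/2773990 - 1/5378) = sqrt(-9957956971/3729629555) = I*sqrt(37139490626459877905)/3729629555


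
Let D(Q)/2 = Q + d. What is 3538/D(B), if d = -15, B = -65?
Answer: -1769/80 ≈ -22.112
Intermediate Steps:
D(Q) = -30 + 2*Q (D(Q) = 2*(Q - 15) = 2*(-15 + Q) = -30 + 2*Q)
3538/D(B) = 3538/(-30 + 2*(-65)) = 3538/(-30 - 130) = 3538/(-160) = 3538*(-1/160) = -1769/80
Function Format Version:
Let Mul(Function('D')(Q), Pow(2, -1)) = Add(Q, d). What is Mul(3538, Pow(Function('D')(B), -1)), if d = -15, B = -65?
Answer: Rational(-1769, 80) ≈ -22.112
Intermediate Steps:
Function('D')(Q) = Add(-30, Mul(2, Q)) (Function('D')(Q) = Mul(2, Add(Q, -15)) = Mul(2, Add(-15, Q)) = Add(-30, Mul(2, Q)))
Mul(3538, Pow(Function('D')(B), -1)) = Mul(3538, Pow(Add(-30, Mul(2, -65)), -1)) = Mul(3538, Pow(Add(-30, -130), -1)) = Mul(3538, Pow(-160, -1)) = Mul(3538, Rational(-1, 160)) = Rational(-1769, 80)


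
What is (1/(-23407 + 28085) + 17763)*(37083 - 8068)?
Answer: 2411010564725/4678 ≈ 5.1539e+8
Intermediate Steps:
(1/(-23407 + 28085) + 17763)*(37083 - 8068) = (1/4678 + 17763)*29015 = (83095315/4678)*29015 = 2411010564725/4678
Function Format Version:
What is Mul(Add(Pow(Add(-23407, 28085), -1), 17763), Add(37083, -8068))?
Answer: Rational(2411010564725, 4678) ≈ 5.1539e+8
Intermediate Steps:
Mul(Add(Pow(Add(-23407, 28085), -1), 17763), Add(37083, -8068)) = Mul(Add(Pow(4678, -1), 17763), 29015) = Mul(Add(Rational(1, 4678), 17763), 29015) = Mul(Rational(83095315, 4678), 29015) = Rational(2411010564725, 4678)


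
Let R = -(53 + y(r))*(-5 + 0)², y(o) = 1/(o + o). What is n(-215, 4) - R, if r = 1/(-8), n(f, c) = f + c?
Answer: 1014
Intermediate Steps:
n(f, c) = c + f
r = -⅛ ≈ -0.12500
y(o) = 1/(2*o)
R = -1225 (R = -(53 + 1/(2*(-⅛)))*(-5 + 0)² = -(53 + (½)*(-8))*(-5)² = -(53 - 4)*25 = -49*25 = -1*1225 = -1225)
n(-215, 4) - R = (4 - 215) - 1*(-1225) = -211 + 1225 = 1014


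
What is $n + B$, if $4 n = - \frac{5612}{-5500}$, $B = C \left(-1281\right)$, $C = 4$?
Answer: $- \frac{28180597}{5500} \approx -5123.7$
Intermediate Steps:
$B = -5124$ ($B = 4 \left(-1281\right) = -5124$)
$n = \frac{1403}{5500}$ ($n = \frac{\left(-5612\right) \frac{1}{-5500}}{4} = \frac{\left(-5612\right) \left(- \frac{1}{5500}\right)}{4} = \frac{1}{4} \cdot \frac{1403}{1375} = \frac{1403}{5500} \approx 0.25509$)
$n + B = \frac{1403}{5500} - 5124 = - \frac{28180597}{5500}$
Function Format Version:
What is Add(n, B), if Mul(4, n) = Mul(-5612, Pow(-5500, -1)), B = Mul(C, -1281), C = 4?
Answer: Rational(-28180597, 5500) ≈ -5123.7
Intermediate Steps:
B = -5124 (B = Mul(4, -1281) = -5124)
n = Rational(1403, 5500) (n = Mul(Rational(1, 4), Mul(-5612, Pow(-5500, -1))) = Mul(Rational(1, 4), Mul(-5612, Rational(-1, 5500))) = Mul(Rational(1, 4), Rational(1403, 1375)) = Rational(1403, 5500) ≈ 0.25509)
Add(n, B) = Add(Rational(1403, 5500), -5124) = Rational(-28180597, 5500)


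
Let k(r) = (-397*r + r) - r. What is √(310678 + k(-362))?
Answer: 6*√12622 ≈ 674.09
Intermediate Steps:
k(r) = -397*r (k(r) = -396*r - r = -397*r)
√(310678 + k(-362)) = √(310678 - 397*(-362)) = √(310678 + 143714) = √454392 = 6*√12622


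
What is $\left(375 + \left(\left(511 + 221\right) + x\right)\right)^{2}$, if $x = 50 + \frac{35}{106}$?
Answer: $\frac{15049646329}{11236} \approx 1.3394 \cdot 10^{6}$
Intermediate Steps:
$x = \frac{5335}{106}$ ($x = 50 + 35 \cdot \frac{1}{106} = 50 + \frac{35}{106} = \frac{5335}{106} \approx 50.33$)
$\left(375 + \left(\left(511 + 221\right) + x\right)\right)^{2} = \left(375 + \left(\left(511 + 221\right) + \frac{5335}{106}\right)\right)^{2} = \left(375 + \left(732 + \frac{5335}{106}\right)\right)^{2} = \left(375 + \frac{82927}{106}\right)^{2} = \left(\frac{122677}{106}\right)^{2} = \frac{15049646329}{11236}$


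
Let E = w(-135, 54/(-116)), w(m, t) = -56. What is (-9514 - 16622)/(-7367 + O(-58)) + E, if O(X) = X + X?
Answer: -392912/7483 ≈ -52.507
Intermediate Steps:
O(X) = 2*X
E = -56
(-9514 - 16622)/(-7367 + O(-58)) + E = (-9514 - 16622)/(-7367 + 2*(-58)) - 56 = -26136/(-7367 - 116) - 56 = -26136/(-7483) - 56 = -26136*(-1/7483) - 56 = 26136/7483 - 56 = -392912/7483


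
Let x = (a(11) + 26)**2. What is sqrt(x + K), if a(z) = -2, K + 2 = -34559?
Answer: I*sqrt(33985) ≈ 184.35*I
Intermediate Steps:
K = -34561 (K = -2 - 34559 = -34561)
x = 576 (x = (-2 + 26)**2 = 24**2 = 576)
sqrt(x + K) = sqrt(576 - 34561) = sqrt(-33985) = I*sqrt(33985)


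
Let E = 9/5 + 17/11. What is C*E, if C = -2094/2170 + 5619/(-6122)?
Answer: -1150584108/182665175 ≈ -6.2989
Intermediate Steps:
C = -12506349/6642370 (C = -2094*1/2170 + 5619*(-1/6122) = -1047/1085 - 5619/6122 = -12506349/6642370 ≈ -1.8828)
E = 184/55 (E = 9*(⅕) + 17*(1/11) = 9/5 + 17/11 = 184/55 ≈ 3.3455)
C*E = -12506349/6642370*184/55 = -1150584108/182665175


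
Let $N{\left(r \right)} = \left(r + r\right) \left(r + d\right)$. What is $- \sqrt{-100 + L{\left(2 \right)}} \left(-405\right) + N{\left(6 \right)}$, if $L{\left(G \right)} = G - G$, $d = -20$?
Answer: $-168 + 4050 i \approx -168.0 + 4050.0 i$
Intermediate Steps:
$L{\left(G \right)} = 0$
$N{\left(r \right)} = 2 r \left(-20 + r\right)$ ($N{\left(r \right)} = \left(r + r\right) \left(r - 20\right) = 2 r \left(-20 + r\right)$)
$- \sqrt{-100 + L{\left(2 \right)}} \left(-405\right) + N{\left(6 \right)} = - \sqrt{-100 + 0} \left(-405\right) + 2 \cdot 6 \left(-20 + 6\right) = - \sqrt{-100} \left(-405\right) + 2 \cdot 6 \left(-14\right) = - 10 i \left(-405\right) - 168 = 4050 i - 168 = -168 + 4050 i$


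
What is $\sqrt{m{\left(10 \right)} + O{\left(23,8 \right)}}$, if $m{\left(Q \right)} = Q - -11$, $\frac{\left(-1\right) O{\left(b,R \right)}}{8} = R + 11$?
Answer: $i \sqrt{131} \approx 11.446 i$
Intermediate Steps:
$O{\left(b,R \right)} = -88 - 8 R$ ($O{\left(b,R \right)} = - 8 \left(R + 11\right) = - 8 \left(11 + R\right) = -88 - 8 R$)
$m{\left(Q \right)} = 11 + Q$ ($m{\left(Q \right)} = Q + 11 = 11 + Q$)
$\sqrt{m{\left(10 \right)} + O{\left(23,8 \right)}} = \sqrt{\left(11 + 10\right) - 152} = \sqrt{21 - 152} = \sqrt{-131} = i \sqrt{131}$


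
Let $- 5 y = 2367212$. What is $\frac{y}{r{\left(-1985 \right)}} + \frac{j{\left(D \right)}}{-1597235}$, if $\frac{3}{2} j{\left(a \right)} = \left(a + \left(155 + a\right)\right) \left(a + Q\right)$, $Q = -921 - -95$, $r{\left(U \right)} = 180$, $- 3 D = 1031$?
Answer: $- \frac{567205117553}{215626725} \approx -2630.5$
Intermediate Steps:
$D = - \frac{1031}{3}$ ($D = \left(- \frac{1}{3}\right) 1031 = - \frac{1031}{3} \approx -343.67$)
$y = - \frac{2367212}{5}$ ($y = \left(- \frac{1}{5}\right) 2367212 = - \frac{2367212}{5} \approx -4.7344 \cdot 10^{5}$)
$Q = -826$ ($Q = -921 + 95 = -826$)
$j{\left(a \right)} = \frac{2 \left(-826 + a\right) \left(155 + 2 a\right)}{3}$ ($j{\left(a \right)} = \frac{2 \left(a + \left(155 + a\right)\right) \left(a - 826\right)}{3} = \frac{2 \left(155 + 2 a\right) \left(-826 + a\right)}{3} = \frac{2 \left(-826 + a\right) \left(155 + 2 a\right)}{3}$)
$\frac{y}{r{\left(-1985 \right)}} + \frac{j{\left(D \right)}}{-1597235} = - \frac{2367212}{5 \cdot 180} + \frac{- \frac{256060}{3} - - \frac{1028938}{3} + \frac{4 \left(- \frac{1031}{3}\right)^{2}}{3}}{-1597235} = \left(- \frac{2367212}{5}\right) \frac{1}{180} + \left(- \frac{256060}{3} + \frac{1028938}{3} + \frac{4}{3} \cdot \frac{1062961}{9}\right) \left(- \frac{1}{1597235}\right) = - \frac{591803}{225} + \left(- \frac{256060}{3} + \frac{1028938}{3} + \frac{4251844}{27}\right) \left(- \frac{1}{1597235}\right) = - \frac{591803}{225} + \frac{11207746}{27} \left(- \frac{1}{1597235}\right) = - \frac{591803}{225} - \frac{11207746}{43125345} = - \frac{567205117553}{215626725}$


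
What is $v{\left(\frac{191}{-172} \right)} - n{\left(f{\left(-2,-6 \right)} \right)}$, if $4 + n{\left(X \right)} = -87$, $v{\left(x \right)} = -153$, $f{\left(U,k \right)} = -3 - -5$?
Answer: $-62$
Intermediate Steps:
$f{\left(U,k \right)} = 2$ ($f{\left(U,k \right)} = -3 + 5 = 2$)
$n{\left(X \right)} = -91$ ($n{\left(X \right)} = -4 - 87 = -91$)
$v{\left(\frac{191}{-172} \right)} - n{\left(f{\left(-2,-6 \right)} \right)} = -153 - -91 = -153 + 91 = -62$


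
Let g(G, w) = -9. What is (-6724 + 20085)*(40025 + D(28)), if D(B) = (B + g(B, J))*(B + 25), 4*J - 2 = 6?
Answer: 548228552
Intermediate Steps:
J = 2 (J = ½ + (¼)*6 = ½ + 3/2 = 2)
D(B) = (-9 + B)*(25 + B) (D(B) = (B - 9)*(B + 25) = (-9 + B)*(25 + B))
(-6724 + 20085)*(40025 + D(28)) = (-6724 + 20085)*(40025 + (-225 + 28² + 16*28)) = 13361*(40025 + (-225 + 784 + 448)) = 13361*(40025 + 1007) = 13361*41032 = 548228552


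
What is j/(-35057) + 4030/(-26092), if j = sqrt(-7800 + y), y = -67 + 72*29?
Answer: -2015/13046 - I*sqrt(5779)/35057 ≈ -0.15445 - 0.0021685*I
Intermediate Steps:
y = 2021 (y = -67 + 2088 = 2021)
j = I*sqrt(5779) (j = sqrt(-7800 + 2021) = sqrt(-5779) = I*sqrt(5779) ≈ 76.02*I)
j/(-35057) + 4030/(-26092) = (I*sqrt(5779))/(-35057) + 4030/(-26092) = (I*sqrt(5779))*(-1/35057) + 4030*(-1/26092) = -I*sqrt(5779)/35057 - 2015/13046 = -2015/13046 - I*sqrt(5779)/35057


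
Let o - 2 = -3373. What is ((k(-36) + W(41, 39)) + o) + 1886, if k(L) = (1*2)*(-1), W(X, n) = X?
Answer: -1446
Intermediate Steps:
o = -3371 (o = 2 - 3373 = -3371)
k(L) = -2 (k(L) = 2*(-1) = -2)
((k(-36) + W(41, 39)) + o) + 1886 = ((-2 + 41) - 3371) + 1886 = (39 - 3371) + 1886 = -3332 + 1886 = -1446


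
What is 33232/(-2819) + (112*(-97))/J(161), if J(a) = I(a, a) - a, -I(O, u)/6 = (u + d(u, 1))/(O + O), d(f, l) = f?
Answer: 25075872/470773 ≈ 53.265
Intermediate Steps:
I(O, u) = -6*u/O (I(O, u) = -6*(u + u)/(O + O) = -6*2*u/(2*O) = -6*2*u*1/(2*O) = -6*u/O)
J(a) = -6 - a (J(a) = -6*a/a - a = -6 - a)
33232/(-2819) + (112*(-97))/J(161) = 33232/(-2819) + (112*(-97))/(-6 - 1*161) = 33232*(-1/2819) - 10864/(-6 - 161) = -33232/2819 - 10864/(-167) = -33232/2819 - 10864*(-1/167) = -33232/2819 + 10864/167 = 25075872/470773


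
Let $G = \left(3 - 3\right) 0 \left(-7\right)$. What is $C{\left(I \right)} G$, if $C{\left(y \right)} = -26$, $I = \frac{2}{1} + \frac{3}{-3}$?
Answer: $0$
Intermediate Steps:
$I = 1$ ($I = 2 \cdot 1 + 3 \left(- \frac{1}{3}\right) = 2 - 1 = 1$)
$G = 0$ ($G = \left(3 - 3\right) 0 \left(-7\right) = 0 \cdot 0 \left(-7\right) = 0 \left(-7\right) = 0$)
$C{\left(I \right)} G = \left(-26\right) 0 = 0$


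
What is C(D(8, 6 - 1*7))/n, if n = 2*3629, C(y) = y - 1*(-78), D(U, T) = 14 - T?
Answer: 93/7258 ≈ 0.012813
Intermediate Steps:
C(y) = 78 + y (C(y) = y + 78 = 78 + y)
n = 7258
C(D(8, 6 - 1*7))/n = (78 + (14 - (6 - 1*7)))/7258 = (78 + (14 - (6 - 7)))*(1/7258) = (78 + (14 - 1*(-1)))*(1/7258) = (78 + (14 + 1))*(1/7258) = (78 + 15)*(1/7258) = 93*(1/7258) = 93/7258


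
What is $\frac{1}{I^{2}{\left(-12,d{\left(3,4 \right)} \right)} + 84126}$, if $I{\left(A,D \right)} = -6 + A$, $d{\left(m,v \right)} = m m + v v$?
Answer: $\frac{1}{84450} \approx 1.1841 \cdot 10^{-5}$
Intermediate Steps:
$d{\left(m,v \right)} = m^{2} + v^{2}$
$\frac{1}{I^{2}{\left(-12,d{\left(3,4 \right)} \right)} + 84126} = \frac{1}{\left(-6 - 12\right)^{2} + 84126} = \frac{1}{\left(-18\right)^{2} + 84126} = \frac{1}{324 + 84126} = \frac{1}{84450}$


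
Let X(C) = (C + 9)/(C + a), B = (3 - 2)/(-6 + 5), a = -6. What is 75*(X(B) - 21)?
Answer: -11625/7 ≈ -1660.7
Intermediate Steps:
B = -1 (B = 1/(-1) = 1*(-1) = -1)
X(C) = (9 + C)/(-6 + C) (X(C) = (C + 9)/(C - 6) = (9 + C)/(-6 + C))
75*(X(B) - 21) = 75*((9 - 1)/(-6 - 1) - 21) = 75*(8/(-7) - 21) = 75*(-1/7*8 - 21) = 75*(-8/7 - 21) = 75*(-155/7) = -11625/7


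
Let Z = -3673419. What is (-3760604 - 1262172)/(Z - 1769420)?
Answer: 5022776/5442839 ≈ 0.92282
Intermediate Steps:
(-3760604 - 1262172)/(Z - 1769420) = (-3760604 - 1262172)/(-3673419 - 1769420) = -5022776/(-5442839) = -5022776*(-1/5442839) = 5022776/5442839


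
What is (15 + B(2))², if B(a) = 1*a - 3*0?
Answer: 289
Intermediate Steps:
B(a) = a (B(a) = a + 0 = a)
(15 + B(2))² = (15 + 2)² = 17² = 289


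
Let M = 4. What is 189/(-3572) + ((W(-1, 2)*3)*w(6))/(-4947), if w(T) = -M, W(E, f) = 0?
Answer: -189/3572 ≈ -0.052912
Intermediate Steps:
w(T) = -4 (w(T) = -1*4 = -4)
189/(-3572) + ((W(-1, 2)*3)*w(6))/(-4947) = 189/(-3572) + ((0*3)*(-4))/(-4947) = 189*(-1/3572) + (0*(-4))*(-1/4947) = -189/3572 + 0*(-1/4947) = -189/3572 + 0 = -189/3572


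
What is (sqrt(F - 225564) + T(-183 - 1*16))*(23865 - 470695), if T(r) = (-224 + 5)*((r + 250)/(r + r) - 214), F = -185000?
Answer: -4169781143355/199 - 893660*I*sqrt(102641) ≈ -2.0954e+10 - 2.8631e+8*I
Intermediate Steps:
T(r) = 46866 - 219*(250 + r)/(2*r) (T(r) = -219*((250 + r)/((2*r)) - 214) = -219*((250 + r)*(1/(2*r)) - 214) = -219*((250 + r)/(2*r) - 214) = -219*(-214 + (250 + r)/(2*r)) = 46866 - 219*(250 + r)/(2*r))
(sqrt(F - 225564) + T(-183 - 1*16))*(23865 - 470695) = (sqrt(-185000 - 225564) + (93513/2 - 27375/(-183 - 1*16)))*(23865 - 470695) = (sqrt(-410564) + (93513/2 - 27375/(-183 - 16)))*(-446830) = (2*I*sqrt(102641) + (93513/2 - 27375/(-199)))*(-446830) = (2*I*sqrt(102641) + (93513/2 - 27375*(-1/199)))*(-446830) = (2*I*sqrt(102641) + (93513/2 + 27375/199))*(-446830) = (2*I*sqrt(102641) + 18663837/398)*(-446830) = (18663837/398 + 2*I*sqrt(102641))*(-446830) = -4169781143355/199 - 893660*I*sqrt(102641)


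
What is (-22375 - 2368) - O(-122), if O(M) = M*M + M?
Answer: -39505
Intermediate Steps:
O(M) = M + M**2 (O(M) = M**2 + M = M + M**2)
(-22375 - 2368) - O(-122) = (-22375 - 2368) - (-122)*(1 - 122) = -24743 - (-122)*(-121) = -24743 - 1*14762 = -24743 - 14762 = -39505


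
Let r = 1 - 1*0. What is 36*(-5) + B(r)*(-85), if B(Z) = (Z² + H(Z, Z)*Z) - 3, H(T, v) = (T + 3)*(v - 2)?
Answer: 330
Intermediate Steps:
H(T, v) = (-2 + v)*(3 + T) (H(T, v) = (3 + T)*(-2 + v) = (-2 + v)*(3 + T))
r = 1 (r = 1 + 0 = 1)
B(Z) = -3 + Z² + Z*(-6 + Z + Z²) (B(Z) = (Z² + (-6 - 2*Z + 3*Z + Z*Z)*Z) - 3 = (Z² + (-6 - 2*Z + 3*Z + Z²)*Z) - 3 = (Z² + (-6 + Z + Z²)*Z) - 3 = (Z² + Z*(-6 + Z + Z²)) - 3 = -3 + Z² + Z*(-6 + Z + Z²))
36*(-5) + B(r)*(-85) = 36*(-5) + (-3 + 1² + 1*(-6 + 1 + 1²))*(-85) = -180 + (-3 + 1 + 1*(-6 + 1 + 1))*(-85) = -180 + (-3 + 1 + 1*(-4))*(-85) = -180 + (-3 + 1 - 4)*(-85) = -180 - 6*(-85) = -180 + 510 = 330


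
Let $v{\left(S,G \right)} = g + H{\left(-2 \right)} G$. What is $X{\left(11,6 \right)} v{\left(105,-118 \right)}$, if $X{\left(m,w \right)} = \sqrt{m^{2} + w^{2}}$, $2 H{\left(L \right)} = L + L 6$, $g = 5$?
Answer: $831 \sqrt{157} \approx 10412.0$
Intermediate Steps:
$H{\left(L \right)} = \frac{7 L}{2}$ ($H{\left(L \right)} = \frac{L + L 6}{2} = \frac{L + 6 L}{2} = \frac{7 L}{2}$)
$v{\left(S,G \right)} = 5 - 7 G$ ($v{\left(S,G \right)} = 5 + \frac{7}{2} \left(-2\right) G = 5 - 7 G$)
$X{\left(11,6 \right)} v{\left(105,-118 \right)} = \sqrt{11^{2} + 6^{2}} \left(5 - -826\right) = \sqrt{121 + 36} \left(5 + 826\right) = \sqrt{157} \cdot 831 = 831 \sqrt{157}$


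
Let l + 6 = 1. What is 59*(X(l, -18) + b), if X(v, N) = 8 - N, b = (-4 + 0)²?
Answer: 2478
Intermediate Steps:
l = -5 (l = -6 + 1 = -5)
b = 16 (b = (-4)² = 16)
59*(X(l, -18) + b) = 59*((8 - 1*(-18)) + 16) = 59*((8 + 18) + 16) = 59*(26 + 16) = 59*42 = 2478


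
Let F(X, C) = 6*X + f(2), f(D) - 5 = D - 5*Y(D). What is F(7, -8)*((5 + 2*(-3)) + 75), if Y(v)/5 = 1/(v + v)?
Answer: 6327/2 ≈ 3163.5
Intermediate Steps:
Y(v) = 5/(2*v) (Y(v) = 5/(v + v) = 5/((2*v)) = 5*(1/(2*v)) = 5/(2*v))
f(D) = 5 + D - 25/(2*D) (f(D) = 5 + (D - 25/(2*D)) = 5 + D - 25/(2*D))
F(X, C) = 3/4 + 6*X (F(X, C) = 6*X + (5 + 2 - 25/2/2) = 6*X + (5 + 2 - 25/2*1/2) = 6*X + (5 + 2 - 25/4) = 6*X + 3/4 = 3/4 + 6*X)
F(7, -8)*((5 + 2*(-3)) + 75) = (3/4 + 6*7)*((5 + 2*(-3)) + 75) = (3/4 + 42)*((5 - 6) + 75) = 171*(-1 + 75)/4 = (171/4)*74 = 6327/2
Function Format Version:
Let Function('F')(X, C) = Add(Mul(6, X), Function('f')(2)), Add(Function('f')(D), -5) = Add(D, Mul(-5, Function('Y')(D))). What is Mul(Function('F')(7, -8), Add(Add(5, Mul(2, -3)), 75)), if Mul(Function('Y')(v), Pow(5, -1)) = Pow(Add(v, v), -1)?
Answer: Rational(6327, 2) ≈ 3163.5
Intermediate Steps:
Function('Y')(v) = Mul(Rational(5, 2), Pow(v, -1)) (Function('Y')(v) = Mul(5, Pow(Add(v, v), -1)) = Mul(5, Pow(Mul(2, v), -1)) = Mul(5, Mul(Rational(1, 2), Pow(v, -1))) = Mul(Rational(5, 2), Pow(v, -1)))
Function('f')(D) = Add(5, D, Mul(Rational(-25, 2), Pow(D, -1))) (Function('f')(D) = Add(5, Add(D, Mul(-5, Mul(Rational(5, 2), Pow(D, -1))))) = Add(5, Add(D, Mul(Rational(-25, 2), Pow(D, -1)))) = Add(5, D, Mul(Rational(-25, 2), Pow(D, -1))))
Function('F')(X, C) = Add(Rational(3, 4), Mul(6, X)) (Function('F')(X, C) = Add(Mul(6, X), Add(5, 2, Mul(Rational(-25, 2), Pow(2, -1)))) = Add(Mul(6, X), Add(5, 2, Mul(Rational(-25, 2), Rational(1, 2)))) = Add(Mul(6, X), Add(5, 2, Rational(-25, 4))) = Add(Mul(6, X), Rational(3, 4)) = Add(Rational(3, 4), Mul(6, X)))
Mul(Function('F')(7, -8), Add(Add(5, Mul(2, -3)), 75)) = Mul(Add(Rational(3, 4), Mul(6, 7)), Add(Add(5, Mul(2, -3)), 75)) = Mul(Add(Rational(3, 4), 42), Add(Add(5, -6), 75)) = Mul(Rational(171, 4), Add(-1, 75)) = Mul(Rational(171, 4), 74) = Rational(6327, 2)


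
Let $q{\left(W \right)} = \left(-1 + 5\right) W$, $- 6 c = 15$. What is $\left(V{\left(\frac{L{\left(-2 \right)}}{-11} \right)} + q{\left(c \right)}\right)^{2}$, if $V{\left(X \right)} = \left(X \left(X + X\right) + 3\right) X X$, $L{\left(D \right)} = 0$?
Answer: $100$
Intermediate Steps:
$c = - \frac{5}{2}$ ($c = \left(- \frac{1}{6}\right) 15 = - \frac{5}{2} \approx -2.5$)
$q{\left(W \right)} = 4 W$
$V{\left(X \right)} = X^{2} \left(3 + 2 X^{2}\right)$ ($V{\left(X \right)} = \left(X 2 X + 3\right) X X = \left(2 X^{2} + 3\right) X X = \left(3 + 2 X^{2}\right) X X = X \left(3 + 2 X^{2}\right) X = X^{2} \left(3 + 2 X^{2}\right)$)
$\left(V{\left(\frac{L{\left(-2 \right)}}{-11} \right)} + q{\left(c \right)}\right)^{2} = \left(\left(\frac{0}{-11}\right)^{2} \left(3 + 2 \left(\frac{0}{-11}\right)^{2}\right) + 4 \left(- \frac{5}{2}\right)\right)^{2} = \left(\left(0 \left(- \frac{1}{11}\right)\right)^{2} \left(3 + 2 \left(0 \left(- \frac{1}{11}\right)\right)^{2}\right) - 10\right)^{2} = \left(0^{2} \left(3 + 2 \cdot 0^{2}\right) - 10\right)^{2} = \left(0 \left(3 + 2 \cdot 0\right) - 10\right)^{2} = \left(0 \left(3 + 0\right) - 10\right)^{2} = \left(0 \cdot 3 - 10\right)^{2} = \left(0 - 10\right)^{2} = \left(-10\right)^{2} = 100$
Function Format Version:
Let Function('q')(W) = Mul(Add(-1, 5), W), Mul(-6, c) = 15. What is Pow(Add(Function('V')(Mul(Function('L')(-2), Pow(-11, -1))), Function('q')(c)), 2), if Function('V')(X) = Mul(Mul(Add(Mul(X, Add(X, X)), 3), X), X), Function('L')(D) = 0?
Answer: 100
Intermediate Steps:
c = Rational(-5, 2) (c = Mul(Rational(-1, 6), 15) = Rational(-5, 2) ≈ -2.5000)
Function('q')(W) = Mul(4, W)
Function('V')(X) = Mul(Pow(X, 2), Add(3, Mul(2, Pow(X, 2)))) (Function('V')(X) = Mul(Mul(Add(Mul(X, Mul(2, X)), 3), X), X) = Mul(Mul(Add(Mul(2, Pow(X, 2)), 3), X), X) = Mul(Mul(Add(3, Mul(2, Pow(X, 2))), X), X) = Mul(Mul(X, Add(3, Mul(2, Pow(X, 2)))), X) = Mul(Pow(X, 2), Add(3, Mul(2, Pow(X, 2)))))
Pow(Add(Function('V')(Mul(Function('L')(-2), Pow(-11, -1))), Function('q')(c)), 2) = Pow(Add(Mul(Pow(Mul(0, Pow(-11, -1)), 2), Add(3, Mul(2, Pow(Mul(0, Pow(-11, -1)), 2)))), Mul(4, Rational(-5, 2))), 2) = Pow(Add(Mul(Pow(Mul(0, Rational(-1, 11)), 2), Add(3, Mul(2, Pow(Mul(0, Rational(-1, 11)), 2)))), -10), 2) = Pow(Add(Mul(Pow(0, 2), Add(3, Mul(2, Pow(0, 2)))), -10), 2) = Pow(Add(Mul(0, Add(3, Mul(2, 0))), -10), 2) = Pow(Add(Mul(0, Add(3, 0)), -10), 2) = Pow(Add(Mul(0, 3), -10), 2) = Pow(Add(0, -10), 2) = Pow(-10, 2) = 100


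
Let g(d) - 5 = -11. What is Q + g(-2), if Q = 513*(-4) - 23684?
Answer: -25742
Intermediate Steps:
g(d) = -6 (g(d) = 5 - 11 = -6)
Q = -25736 (Q = -2052 - 23684 = -25736)
Q + g(-2) = -25736 - 6 = -25742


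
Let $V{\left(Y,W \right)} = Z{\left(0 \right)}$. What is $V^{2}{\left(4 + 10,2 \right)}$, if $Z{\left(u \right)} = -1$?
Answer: $1$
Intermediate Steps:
$V{\left(Y,W \right)} = -1$
$V^{2}{\left(4 + 10,2 \right)} = \left(-1\right)^{2} = 1$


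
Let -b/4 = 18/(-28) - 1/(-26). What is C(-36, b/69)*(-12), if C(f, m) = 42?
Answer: -504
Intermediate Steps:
b = 220/91 (b = -4*(18/(-28) - 1/(-26)) = -4*(18*(-1/28) - 1*(-1/26)) = -4*(-9/14 + 1/26) = -4*(-55/91) = 220/91 ≈ 2.4176)
C(-36, b/69)*(-12) = 42*(-12) = -504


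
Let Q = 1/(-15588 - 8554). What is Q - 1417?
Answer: -34209215/24142 ≈ -1417.0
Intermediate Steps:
Q = -1/24142 (Q = 1/(-24142) = -1/24142 ≈ -4.1422e-5)
Q - 1417 = -1/24142 - 1417 = -34209215/24142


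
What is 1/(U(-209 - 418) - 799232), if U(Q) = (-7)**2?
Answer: -1/799183 ≈ -1.2513e-6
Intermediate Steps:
U(Q) = 49
1/(U(-209 - 418) - 799232) = 1/(49 - 799232) = 1/(-799183) = -1/799183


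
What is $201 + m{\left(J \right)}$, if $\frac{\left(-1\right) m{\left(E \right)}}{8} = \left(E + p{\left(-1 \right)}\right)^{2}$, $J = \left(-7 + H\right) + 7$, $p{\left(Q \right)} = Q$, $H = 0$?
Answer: $193$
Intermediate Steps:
$J = 0$ ($J = \left(-7 + 0\right) + 7 = -7 + 7 = 0$)
$m{\left(E \right)} = - 8 \left(-1 + E\right)^{2}$ ($m{\left(E \right)} = - 8 \left(E - 1\right)^{2} = - 8 \left(-1 + E\right)^{2}$)
$201 + m{\left(J \right)} = 201 - 8 \left(-1 + 0\right)^{2} = 201 - 8 \left(-1\right)^{2} = 201 - 8 = 193$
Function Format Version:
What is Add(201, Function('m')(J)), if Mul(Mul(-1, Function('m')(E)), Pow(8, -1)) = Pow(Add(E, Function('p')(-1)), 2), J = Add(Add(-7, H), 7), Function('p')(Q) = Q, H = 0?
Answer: 193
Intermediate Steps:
J = 0 (J = Add(Add(-7, 0), 7) = Add(-7, 7) = 0)
Function('m')(E) = Mul(-8, Pow(Add(-1, E), 2)) (Function('m')(E) = Mul(-8, Pow(Add(E, -1), 2)) = Mul(-8, Pow(Add(-1, E), 2)))
Add(201, Function('m')(J)) = Add(201, Mul(-8, Pow(Add(-1, 0), 2))) = Add(201, Mul(-8, Pow(-1, 2))) = Add(201, Mul(-8, 1)) = Add(201, -8) = 193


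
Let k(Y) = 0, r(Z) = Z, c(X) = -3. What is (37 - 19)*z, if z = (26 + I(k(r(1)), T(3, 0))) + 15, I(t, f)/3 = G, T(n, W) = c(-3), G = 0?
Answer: 738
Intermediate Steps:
T(n, W) = -3
I(t, f) = 0 (I(t, f) = 3*0 = 0)
z = 41 (z = (26 + 0) + 15 = 26 + 15 = 41)
(37 - 19)*z = (37 - 19)*41 = 18*41 = 738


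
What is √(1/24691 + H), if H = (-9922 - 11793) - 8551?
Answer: I*√18451530103255/24691 ≈ 173.97*I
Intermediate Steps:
H = -30266 (H = -21715 - 8551 = -30266)
√(1/24691 + H) = √(1/24691 - 30266) = √(-747297805/24691) = I*√18451530103255/24691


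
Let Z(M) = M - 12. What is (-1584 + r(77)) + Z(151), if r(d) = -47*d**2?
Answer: -280108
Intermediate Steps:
Z(M) = -12 + M
(-1584 + r(77)) + Z(151) = (-1584 - 47*77**2) + (-12 + 151) = (-1584 - 47*5929) + 139 = (-1584 - 278663) + 139 = -280247 + 139 = -280108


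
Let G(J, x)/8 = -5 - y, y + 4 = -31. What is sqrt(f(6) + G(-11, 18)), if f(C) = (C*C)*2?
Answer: 2*sqrt(78) ≈ 17.664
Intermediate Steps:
y = -35 (y = -4 - 31 = -35)
G(J, x) = 240 (G(J, x) = 8*(-5 - 1*(-35)) = 8*(-5 + 35) = 8*30 = 240)
f(C) = 2*C**2 (f(C) = C**2*2 = 2*C**2)
sqrt(f(6) + G(-11, 18)) = sqrt(2*6**2 + 240) = sqrt(2*36 + 240) = sqrt(72 + 240) = sqrt(312) = 2*sqrt(78)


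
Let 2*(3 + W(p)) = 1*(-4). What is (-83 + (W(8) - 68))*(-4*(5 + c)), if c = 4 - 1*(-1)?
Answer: 6240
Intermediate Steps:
c = 5 (c = 4 + 1 = 5)
W(p) = -5 (W(p) = -3 + (1*(-4))/2 = -3 + (1/2)*(-4) = -3 - 2 = -5)
(-83 + (W(8) - 68))*(-4*(5 + c)) = (-83 + (-5 - 68))*(-4*(5 + 5)) = (-83 - 73)*(-4*10) = -156*(-40) = 6240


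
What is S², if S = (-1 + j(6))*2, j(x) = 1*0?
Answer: 4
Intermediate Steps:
j(x) = 0
S = -2 (S = (-1 + 0)*2 = -1*2 = -2)
S² = (-2)² = 4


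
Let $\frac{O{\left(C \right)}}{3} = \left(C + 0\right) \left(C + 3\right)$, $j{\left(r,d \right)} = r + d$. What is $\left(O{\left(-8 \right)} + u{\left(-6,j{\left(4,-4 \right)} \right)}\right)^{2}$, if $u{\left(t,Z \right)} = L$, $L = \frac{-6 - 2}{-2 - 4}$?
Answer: $\frac{132496}{9} \approx 14722.0$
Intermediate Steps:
$L = \frac{4}{3}$ ($L = - \frac{8}{-6} = \left(-8\right) \left(- \frac{1}{6}\right) = \frac{4}{3} \approx 1.3333$)
$j{\left(r,d \right)} = d + r$
$u{\left(t,Z \right)} = \frac{4}{3}$
$O{\left(C \right)} = 3 C \left(3 + C\right)$ ($O{\left(C \right)} = 3 \left(C + 0\right) \left(C + 3\right) = 3 C \left(3 + C\right)$)
$\left(O{\left(-8 \right)} + u{\left(-6,j{\left(4,-4 \right)} \right)}\right)^{2} = \left(3 \left(-8\right) \left(3 - 8\right) + \frac{4}{3}\right)^{2} = \left(3 \left(-8\right) \left(-5\right) + \frac{4}{3}\right)^{2} = \left(120 + \frac{4}{3}\right)^{2} = \left(\frac{364}{3}\right)^{2} = \frac{132496}{9}$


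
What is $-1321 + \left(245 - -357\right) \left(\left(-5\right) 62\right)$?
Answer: $-187941$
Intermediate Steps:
$-1321 + \left(245 - -357\right) \left(\left(-5\right) 62\right) = -1321 + \left(245 + 357\right) \left(-310\right) = -1321 + 602 \left(-310\right) = -1321 - 186620 = -187941$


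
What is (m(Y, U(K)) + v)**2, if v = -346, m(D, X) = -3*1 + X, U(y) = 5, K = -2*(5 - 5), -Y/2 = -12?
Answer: 118336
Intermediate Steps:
Y = 24 (Y = -2*(-12) = 24)
K = 0 (K = -2*0 = 0)
m(D, X) = -3 + X
(m(Y, U(K)) + v)**2 = ((-3 + 5) - 346)**2 = (2 - 346)**2 = (-344)**2 = 118336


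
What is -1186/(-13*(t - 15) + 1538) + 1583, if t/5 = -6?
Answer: 3359523/2123 ≈ 1582.4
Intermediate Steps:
t = -30 (t = 5*(-6) = -30)
-1186/(-13*(t - 15) + 1538) + 1583 = -1186/(-13*(-30 - 15) + 1538) + 1583 = -1186/(-13*(-45) + 1538) + 1583 = -1186/(585 + 1538) + 1583 = -1186/2123 + 1583 = 3359523/2123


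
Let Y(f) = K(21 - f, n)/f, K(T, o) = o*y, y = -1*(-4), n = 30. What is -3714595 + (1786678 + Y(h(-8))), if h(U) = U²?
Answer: -15423321/8 ≈ -1.9279e+6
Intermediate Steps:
y = 4
K(T, o) = 4*o (K(T, o) = o*4 = 4*o)
Y(f) = 120/f (Y(f) = (4*30)/f = 120/f)
-3714595 + (1786678 + Y(h(-8))) = -3714595 + (1786678 + 120/((-8)²)) = -3714595 + (1786678 + 120/64) = -3714595 + (1786678 + 120*(1/64)) = -3714595 + (1786678 + 15/8) = -3714595 + 14293439/8 = -15423321/8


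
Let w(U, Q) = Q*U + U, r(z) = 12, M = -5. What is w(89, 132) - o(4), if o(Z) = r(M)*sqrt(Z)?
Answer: 11813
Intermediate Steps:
w(U, Q) = U + Q*U
o(Z) = 12*sqrt(Z)
w(89, 132) - o(4) = 89*(1 + 132) - 12*sqrt(4) = 89*133 - 12*2 = 11837 - 1*24 = 11837 - 24 = 11813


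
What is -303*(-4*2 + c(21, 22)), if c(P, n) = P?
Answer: -3939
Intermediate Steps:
-303*(-4*2 + c(21, 22)) = -303*(-4*2 + 21) = -303*(-8 + 21) = -303*13 = -3939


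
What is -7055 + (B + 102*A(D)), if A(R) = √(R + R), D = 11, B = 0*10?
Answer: -7055 + 102*√22 ≈ -6576.6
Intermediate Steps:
B = 0
A(R) = √2*√R (A(R) = √(2*R) = √2*√R)
-7055 + (B + 102*A(D)) = -7055 + (0 + 102*(√2*√11)) = -7055 + (0 + 102*√22) = -7055 + 102*√22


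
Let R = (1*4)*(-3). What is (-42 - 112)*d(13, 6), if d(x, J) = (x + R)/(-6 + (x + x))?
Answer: -77/10 ≈ -7.7000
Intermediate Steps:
R = -12 (R = 4*(-3) = -12)
d(x, J) = (-12 + x)/(-6 + 2*x) (d(x, J) = (x - 12)/(-6 + (x + x)) = (-12 + x)/(-6 + 2*x))
(-42 - 112)*d(13, 6) = (-42 - 112)*((-12 + 13)/(2*(-3 + 13))) = -77/10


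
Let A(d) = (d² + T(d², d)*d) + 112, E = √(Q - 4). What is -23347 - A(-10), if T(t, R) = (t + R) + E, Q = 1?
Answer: -22659 + 10*I*√3 ≈ -22659.0 + 17.32*I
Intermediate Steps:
E = I*√3 (E = √(1 - 4) = √(-3) = I*√3 ≈ 1.732*I)
T(t, R) = R + t + I*√3 (T(t, R) = (t + R) + I*√3 = (R + t) + I*√3 = R + t + I*√3)
A(d) = 112 + d² + d*(d + d² + I*√3) (A(d) = (d² + (d + d² + I*√3)*d) + 112 = (d² + d*(d + d² + I*√3)) + 112 = 112 + d² + d*(d + d² + I*√3))
-23347 - A(-10) = -23347 - (112 + (-10)² - 10*(-10 + (-10)² + I*√3)) = -23347 - (112 + 100 - 10*(-10 + 100 + I*√3)) = -23347 - (112 + 100 - 10*(90 + I*√3)) = -23347 - (112 + 100 + (-900 - 10*I*√3)) = -23347 - (-688 - 10*I*√3) = -23347 + (688 + 10*I*√3) = -22659 + 10*I*√3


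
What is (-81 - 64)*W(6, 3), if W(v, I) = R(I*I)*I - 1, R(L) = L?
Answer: -3770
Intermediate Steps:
W(v, I) = -1 + I³ (W(v, I) = (I*I)*I - 1 = I²*I - 1 = I³ - 1 = -1 + I³)
(-81 - 64)*W(6, 3) = (-81 - 64)*(-1 + 3³) = -145*(-1 + 27) = -145*26 = -3770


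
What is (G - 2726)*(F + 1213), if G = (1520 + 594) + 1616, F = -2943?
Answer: -1736920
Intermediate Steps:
G = 3730 (G = 2114 + 1616 = 3730)
(G - 2726)*(F + 1213) = (3730 - 2726)*(-2943 + 1213) = 1004*(-1730) = -1736920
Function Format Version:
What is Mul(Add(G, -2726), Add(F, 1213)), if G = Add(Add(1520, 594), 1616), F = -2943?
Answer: -1736920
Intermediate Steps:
G = 3730 (G = Add(2114, 1616) = 3730)
Mul(Add(G, -2726), Add(F, 1213)) = Mul(Add(3730, -2726), Add(-2943, 1213)) = Mul(1004, -1730) = -1736920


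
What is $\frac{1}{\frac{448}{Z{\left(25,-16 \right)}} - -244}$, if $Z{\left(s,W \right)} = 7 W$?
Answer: $\frac{1}{240} \approx 0.0041667$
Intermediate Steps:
$\frac{1}{\frac{448}{Z{\left(25,-16 \right)}} - -244} = \frac{1}{\frac{448}{7 \left(-16\right)} - -244} = \frac{1}{\frac{448}{-112} + 244} = \frac{1}{448 \left(- \frac{1}{112}\right) + 244} = \frac{1}{-4 + 244} = \frac{1}{240}$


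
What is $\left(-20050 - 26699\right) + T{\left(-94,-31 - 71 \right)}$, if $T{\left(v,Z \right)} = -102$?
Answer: $-46851$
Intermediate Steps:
$\left(-20050 - 26699\right) + T{\left(-94,-31 - 71 \right)} = \left(-20050 - 26699\right) - 102 = -46749 - 102 = -46851$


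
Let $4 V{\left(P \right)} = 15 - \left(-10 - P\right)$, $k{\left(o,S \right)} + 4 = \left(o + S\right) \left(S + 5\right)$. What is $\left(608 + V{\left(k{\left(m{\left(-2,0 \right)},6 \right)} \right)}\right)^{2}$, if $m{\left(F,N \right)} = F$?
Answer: $\frac{6235009}{16} \approx 3.8969 \cdot 10^{5}$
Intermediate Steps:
$k{\left(o,S \right)} = -4 + \left(5 + S\right) \left(S + o\right)$ ($k{\left(o,S \right)} = -4 + \left(o + S\right) \left(S + 5\right) = -4 + \left(S + o\right) \left(5 + S\right) = -4 + \left(5 + S\right) \left(S + o\right)$)
$V{\left(P \right)} = \frac{25}{4} + \frac{P}{4}$ ($V{\left(P \right)} = \frac{15 - \left(-10 - P\right)}{4} = \frac{15 + \left(10 + P\right)}{4} = \frac{25 + P}{4} = \frac{25}{4} + \frac{P}{4}$)
$\left(608 + V{\left(k{\left(m{\left(-2,0 \right)},6 \right)} \right)}\right)^{2} = \left(608 + \left(\frac{25}{4} + \frac{-4 + 6^{2} + 5 \cdot 6 + 5 \left(-2\right) + 6 \left(-2\right)}{4}\right)\right)^{2} = \left(608 + \left(\frac{25}{4} + \frac{-4 + 36 + 30 - 10 - 12}{4}\right)\right)^{2} = \left(608 + \left(\frac{25}{4} + \frac{1}{4} \cdot 40\right)\right)^{2} = \left(608 + \left(\frac{25}{4} + 10\right)\right)^{2} = \left(608 + \frac{65}{4}\right)^{2} = \left(\frac{2497}{4}\right)^{2} = \frac{6235009}{16}$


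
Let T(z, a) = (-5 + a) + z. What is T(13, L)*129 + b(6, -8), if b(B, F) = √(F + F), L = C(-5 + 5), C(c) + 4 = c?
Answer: 516 + 4*I ≈ 516.0 + 4.0*I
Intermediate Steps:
C(c) = -4 + c
L = -4 (L = -4 + (-5 + 5) = -4 + 0 = -4)
T(z, a) = -5 + a + z
b(B, F) = √2*√F (b(B, F) = √(2*F) = √2*√F)
T(13, L)*129 + b(6, -8) = (-5 - 4 + 13)*129 + √2*√(-8) = 4*129 + √2*(2*I*√2) = 516 + 4*I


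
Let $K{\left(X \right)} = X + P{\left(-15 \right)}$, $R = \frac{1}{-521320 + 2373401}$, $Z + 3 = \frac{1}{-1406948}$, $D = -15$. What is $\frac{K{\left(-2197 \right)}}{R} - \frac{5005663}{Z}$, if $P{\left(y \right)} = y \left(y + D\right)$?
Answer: $- \frac{13649862201746891}{4220845} \approx -3.2339 \cdot 10^{9}$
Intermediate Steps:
$Z = - \frac{4220845}{1406948}$ ($Z = -3 + \frac{1}{-1406948} = -3 - \frac{1}{1406948} = - \frac{4220845}{1406948} \approx -3.0$)
$R = \frac{1}{1852081} \approx 5.3993 \cdot 10^{-7}$
$P{\left(y \right)} = y \left(-15 + y\right)$ ($P{\left(y \right)} = y \left(y - 15\right) = y \left(-15 + y\right)$)
$K{\left(X \right)} = 450 + X$ ($K{\left(X \right)} = X - 15 \left(-15 - 15\right) = X - -450 = X + 450 = 450 + X$)
$\frac{K{\left(-2197 \right)}}{R} - \frac{5005663}{Z} = \left(450 - 2197\right) \frac{1}{\frac{1}{1852081}} - \frac{5005663}{- \frac{4220845}{1406948}} = \left(-1747\right) 1852081 - - \frac{7042707546524}{4220845} = -3235585507 + \frac{7042707546524}{4220845} = - \frac{13649862201746891}{4220845}$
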